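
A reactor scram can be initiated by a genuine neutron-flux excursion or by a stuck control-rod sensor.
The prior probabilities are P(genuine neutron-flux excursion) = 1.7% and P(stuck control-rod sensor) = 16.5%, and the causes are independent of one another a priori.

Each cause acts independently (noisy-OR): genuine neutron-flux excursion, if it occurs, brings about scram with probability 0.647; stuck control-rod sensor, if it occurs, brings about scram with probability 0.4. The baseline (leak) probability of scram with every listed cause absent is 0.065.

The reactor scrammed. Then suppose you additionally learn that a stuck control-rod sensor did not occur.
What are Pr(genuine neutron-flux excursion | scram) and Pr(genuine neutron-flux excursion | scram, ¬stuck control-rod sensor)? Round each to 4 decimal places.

Under noisy-OR, P(scram | causes) = 1 − (1−0.065)·∏(1−qᵢ) over the active causes.
Sum P(scram|·) weighted by the priors over the 4 (genuine neutron-flux excursion, stuck control-rod sensor) configurations:
  P(scram) = 0.065*0.983*0.835 + 0.439*0.983*0.165 + 0.669945*0.017*0.835 + 0.801967*0.017*0.165
        = 0.053352 + 0.071204 + 0.009510 + 0.002250 = 0.136316
Configurations with genuine neutron-flux excursion contribute 0.011760, so
  P(genuine neutron-flux excursion | scram) = 0.011760 / 0.136316 ≈ 0.0863

Now condition on the additional information:
P(scram | ¬stuck control-rod sensor) = 0.065*0.983 + 0.669945*0.017 = 0.063895 + 0.011389 = 0.075284
Of this, 0.011389 comes from 0.669945*0.017 (the genuine neutron-flux excursion=true cases).
P(genuine neutron-flux excursion | scram, ¬stuck control-rod sensor) = 0.011389 / 0.075284 ≈ 0.1513
Ruling out stuck control-rod sensor raises the posterior on genuine neutron-flux excursion — the flip side of explaining away.

Pr(genuine neutron-flux excursion | scram) ≈ 0.0863; Pr(genuine neutron-flux excursion | scram, ¬stuck control-rod sensor) ≈ 0.1513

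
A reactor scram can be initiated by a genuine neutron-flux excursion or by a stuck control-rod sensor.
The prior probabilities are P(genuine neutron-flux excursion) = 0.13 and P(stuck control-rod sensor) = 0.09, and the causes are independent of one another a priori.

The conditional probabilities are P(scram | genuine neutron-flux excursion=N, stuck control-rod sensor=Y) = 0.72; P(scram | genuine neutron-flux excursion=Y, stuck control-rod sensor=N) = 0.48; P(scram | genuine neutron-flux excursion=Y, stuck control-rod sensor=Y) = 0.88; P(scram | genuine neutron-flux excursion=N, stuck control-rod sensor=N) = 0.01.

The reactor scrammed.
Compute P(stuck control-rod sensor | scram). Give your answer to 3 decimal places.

P(stuck control-rod sensor | scram) ≈ 0.508

Sum P(scram|·) weighted by the priors over the 4 (genuine neutron-flux excursion, stuck control-rod sensor) configurations:
  P(scram) = 0.01·0.87·0.91 + 0.72·0.87·0.09 + 0.48·0.13·0.91 + 0.88·0.13·0.09
        = 0.007917 + 0.056376 + 0.056784 + 0.010296 = 0.131373
Keeping only the stuck control-rod sensor-present terms gives 0.066672, so
  P(stuck control-rod sensor | scram) = 0.066672 / 0.131373 ≈ 0.508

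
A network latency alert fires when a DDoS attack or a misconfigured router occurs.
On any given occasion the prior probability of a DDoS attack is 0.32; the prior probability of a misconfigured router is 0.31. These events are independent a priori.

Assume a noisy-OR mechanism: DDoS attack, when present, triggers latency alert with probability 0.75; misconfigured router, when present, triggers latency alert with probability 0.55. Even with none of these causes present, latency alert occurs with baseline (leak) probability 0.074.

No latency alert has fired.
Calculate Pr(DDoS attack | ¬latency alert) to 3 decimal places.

Pr(DDoS attack | ¬latency alert) ≈ 0.105

Under noisy-OR, P(latency alert | causes) = 1 − (1−0.074)·∏(1−qᵢ) over the active causes.
P(¬latency alert) = 0.926·0.68·0.69 + 0.4167·0.68·0.31 + 0.2315·0.32·0.69 + 0.104175·0.32·0.31 = 0.434479 + 0.087840 + 0.051115 + 0.010334 = 0.583768
Of this, 0.061449 comes from 0.051115 + 0.010334 (the DDoS attack=true cases).
P(DDoS attack | ¬latency alert) = 0.061449 / 0.583768 ≈ 0.105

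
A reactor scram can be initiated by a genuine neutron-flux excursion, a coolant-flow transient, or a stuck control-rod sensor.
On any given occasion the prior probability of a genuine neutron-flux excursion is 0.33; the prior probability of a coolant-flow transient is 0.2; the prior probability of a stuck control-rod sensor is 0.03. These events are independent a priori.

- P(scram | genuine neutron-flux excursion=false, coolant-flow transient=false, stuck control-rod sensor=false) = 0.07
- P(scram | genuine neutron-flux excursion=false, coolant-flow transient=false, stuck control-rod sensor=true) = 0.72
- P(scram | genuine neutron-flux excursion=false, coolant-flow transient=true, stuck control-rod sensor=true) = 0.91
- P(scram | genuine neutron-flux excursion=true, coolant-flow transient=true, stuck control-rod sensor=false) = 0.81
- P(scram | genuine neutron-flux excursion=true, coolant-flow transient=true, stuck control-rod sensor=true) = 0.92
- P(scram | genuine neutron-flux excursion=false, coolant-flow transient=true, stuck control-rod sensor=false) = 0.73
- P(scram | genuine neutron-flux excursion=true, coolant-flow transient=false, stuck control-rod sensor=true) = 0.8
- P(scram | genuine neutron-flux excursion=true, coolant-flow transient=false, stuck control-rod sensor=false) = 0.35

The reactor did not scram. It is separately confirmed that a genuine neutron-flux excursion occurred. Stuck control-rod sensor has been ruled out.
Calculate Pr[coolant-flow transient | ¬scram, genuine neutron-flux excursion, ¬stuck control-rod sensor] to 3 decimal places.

Pr[coolant-flow transient | ¬scram, genuine neutron-flux excursion, ¬stuck control-rod sensor] ≈ 0.068

By total probability over both values of coolant-flow transient:
  P(¬scram | genuine neutron-flux excursion, ¬stuck control-rod sensor) = 0.65×0.8 + 0.19×0.2
        = 0.520000 + 0.038000 = 0.558000
The terms with coolant-flow transient present sum to 0.038000, so
  P(coolant-flow transient | ¬scram, genuine neutron-flux excursion, ¬stuck control-rod sensor) = 0.038000 / 0.558000 ≈ 0.068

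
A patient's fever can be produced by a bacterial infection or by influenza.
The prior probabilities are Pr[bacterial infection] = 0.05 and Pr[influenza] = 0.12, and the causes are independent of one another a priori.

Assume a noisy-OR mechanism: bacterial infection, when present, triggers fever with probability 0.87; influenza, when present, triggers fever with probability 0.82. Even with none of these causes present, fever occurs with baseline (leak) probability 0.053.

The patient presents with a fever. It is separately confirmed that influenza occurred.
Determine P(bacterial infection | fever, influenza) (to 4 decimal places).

P(bacterial infection | fever, influenza) ≈ 0.0584

Under noisy-OR, P(fever | causes) = 1 − (1−0.053)·∏(1−qᵢ) over the active causes.
For the numerator, keep only bacterial infection=true terms: 0.97784×0.05 = 0.048892
The normalizing constant is 0.82954×0.95 + 0.97784×0.05 = 0.836955
Posterior = 0.048892 / 0.836955 ≈ 0.0584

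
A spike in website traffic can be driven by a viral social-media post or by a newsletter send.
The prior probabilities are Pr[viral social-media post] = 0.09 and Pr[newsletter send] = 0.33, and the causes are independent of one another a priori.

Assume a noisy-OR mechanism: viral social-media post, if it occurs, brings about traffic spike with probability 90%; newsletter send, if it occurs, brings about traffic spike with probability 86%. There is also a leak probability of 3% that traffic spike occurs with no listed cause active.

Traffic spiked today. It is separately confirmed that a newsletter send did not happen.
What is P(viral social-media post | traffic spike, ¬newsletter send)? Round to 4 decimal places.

Under noisy-OR, P(traffic spike | causes) = 1 − (1−0.03)·∏(1−qᵢ) over the active causes.
Enumerate both values of viral social-media post and weight by the priors:
  P(traffic spike | ¬newsletter send) = 0.03·0.91 + 0.903·0.09
        = 0.027300 + 0.081270 = 0.108570
Configurations with viral social-media post contribute 0.081270, so
  P(viral social-media post | traffic spike, ¬newsletter send) = 0.081270 / 0.108570 ≈ 0.7485

P(viral social-media post | traffic spike, ¬newsletter send) ≈ 0.7485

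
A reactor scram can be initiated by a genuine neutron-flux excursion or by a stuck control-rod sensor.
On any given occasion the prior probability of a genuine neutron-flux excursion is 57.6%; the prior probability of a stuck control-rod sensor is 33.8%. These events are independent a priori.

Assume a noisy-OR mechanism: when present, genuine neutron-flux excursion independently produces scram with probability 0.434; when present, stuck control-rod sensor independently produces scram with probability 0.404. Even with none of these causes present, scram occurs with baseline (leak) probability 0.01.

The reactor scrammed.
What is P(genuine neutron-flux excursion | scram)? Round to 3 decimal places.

Under noisy-OR, P(scram | causes) = 1 − (1−0.01)·∏(1−qᵢ) over the active causes.
By total probability over the 4 (genuine neutron-flux excursion, stuck control-rod sensor) configurations:
  P(scram) = 0.01*0.424*0.662 + 0.40996*0.424*0.338 + 0.43966*0.576*0.662 + 0.666037*0.576*0.338
        = 0.002807 + 0.058752 + 0.167648 + 0.129669 = 0.358876
The terms with genuine neutron-flux excursion present sum to 0.297317, so
  P(genuine neutron-flux excursion | scram) = 0.297317 / 0.358876 ≈ 0.828

P(genuine neutron-flux excursion | scram) ≈ 0.828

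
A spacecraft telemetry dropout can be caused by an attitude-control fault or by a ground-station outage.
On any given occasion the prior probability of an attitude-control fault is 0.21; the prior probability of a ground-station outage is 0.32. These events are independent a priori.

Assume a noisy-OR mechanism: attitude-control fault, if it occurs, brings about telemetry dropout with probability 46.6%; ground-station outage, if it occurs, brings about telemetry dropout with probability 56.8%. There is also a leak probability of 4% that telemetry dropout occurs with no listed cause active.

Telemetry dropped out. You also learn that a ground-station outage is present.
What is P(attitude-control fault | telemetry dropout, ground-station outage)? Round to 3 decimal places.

P(attitude-control fault | telemetry dropout, ground-station outage) ≈ 0.261

Under noisy-OR, P(telemetry dropout | causes) = 1 − (1−0.04)·∏(1−qᵢ) over the active causes.
P(telemetry dropout | ground-station outage) = 0.58528*0.79 + 0.77854*0.21 = 0.462371 + 0.163493 = 0.625864
Restricting to configurations with attitude-control fault present: 0.77854*0.21 = 0.163493.
P(attitude-control fault | telemetry dropout, ground-station outage) = 0.163493 / 0.625864 ≈ 0.261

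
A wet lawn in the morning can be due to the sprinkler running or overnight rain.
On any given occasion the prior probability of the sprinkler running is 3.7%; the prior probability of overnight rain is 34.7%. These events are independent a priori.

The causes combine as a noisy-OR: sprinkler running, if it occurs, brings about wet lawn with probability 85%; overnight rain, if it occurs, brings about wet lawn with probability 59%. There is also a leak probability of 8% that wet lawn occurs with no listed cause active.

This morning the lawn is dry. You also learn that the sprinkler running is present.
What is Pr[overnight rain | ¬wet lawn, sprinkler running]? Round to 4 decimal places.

Under noisy-OR, P(wet lawn | causes) = 1 − (1−0.08)·∏(1−qᵢ) over the active causes.
Enumerate both values of overnight rain and weight by the priors:
  P(¬wet lawn | sprinkler running) = 0.138×0.653 + 0.05658×0.347
        = 0.090114 + 0.019633 = 0.109747
Keeping only the overnight rain-present terms gives 0.019633, so
  P(overnight rain | ¬wet lawn, sprinkler running) = 0.019633 / 0.109747 ≈ 0.1789

Pr[overnight rain | ¬wet lawn, sprinkler running] ≈ 0.1789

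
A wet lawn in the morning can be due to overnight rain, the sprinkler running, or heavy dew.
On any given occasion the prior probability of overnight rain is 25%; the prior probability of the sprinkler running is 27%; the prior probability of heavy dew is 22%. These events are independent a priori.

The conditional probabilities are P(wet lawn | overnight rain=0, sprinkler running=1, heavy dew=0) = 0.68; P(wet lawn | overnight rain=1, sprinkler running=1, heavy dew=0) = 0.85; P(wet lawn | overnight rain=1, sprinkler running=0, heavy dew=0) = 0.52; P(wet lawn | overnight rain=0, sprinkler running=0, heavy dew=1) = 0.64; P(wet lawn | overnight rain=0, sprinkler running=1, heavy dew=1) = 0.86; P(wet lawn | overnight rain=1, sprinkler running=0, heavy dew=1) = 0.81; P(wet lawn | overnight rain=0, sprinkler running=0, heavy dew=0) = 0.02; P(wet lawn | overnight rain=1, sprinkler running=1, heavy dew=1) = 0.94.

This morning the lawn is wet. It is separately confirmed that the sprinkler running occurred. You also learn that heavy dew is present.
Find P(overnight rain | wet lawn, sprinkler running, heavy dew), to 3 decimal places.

P(overnight rain | wet lawn, sprinkler running, heavy dew) ≈ 0.267

For the numerator, keep only overnight rain=true terms: 0.94*0.25 = 0.235000
The normalizing constant is 0.86*0.75 + 0.94*0.25 = 0.880000
P(overnight rain | wet lawn, sprinkler running, heavy dew) = 0.235000/0.880000 ≈ 0.267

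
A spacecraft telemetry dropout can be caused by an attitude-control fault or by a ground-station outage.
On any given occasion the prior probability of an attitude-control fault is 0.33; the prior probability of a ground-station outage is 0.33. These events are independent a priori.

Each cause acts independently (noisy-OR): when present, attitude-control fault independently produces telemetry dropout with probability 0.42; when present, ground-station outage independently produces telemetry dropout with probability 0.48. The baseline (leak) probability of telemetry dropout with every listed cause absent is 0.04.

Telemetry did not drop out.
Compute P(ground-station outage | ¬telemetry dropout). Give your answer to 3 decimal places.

Under noisy-OR, P(telemetry dropout | causes) = 1 − (1−0.04)·∏(1−qᵢ) over the active causes.
For the numerator, keep only ground-station outage=true terms: 0.110373 + 0.031530 = 0.141903
Normalizer over all consistent configurations: 0.96×0.67×0.67 + 0.4992×0.67×0.33 + 0.5568×0.33×0.67 + 0.289536×0.33×0.33 = 0.695955
Posterior = 0.141903 / 0.695955 ≈ 0.204

P(ground-station outage | ¬telemetry dropout) ≈ 0.204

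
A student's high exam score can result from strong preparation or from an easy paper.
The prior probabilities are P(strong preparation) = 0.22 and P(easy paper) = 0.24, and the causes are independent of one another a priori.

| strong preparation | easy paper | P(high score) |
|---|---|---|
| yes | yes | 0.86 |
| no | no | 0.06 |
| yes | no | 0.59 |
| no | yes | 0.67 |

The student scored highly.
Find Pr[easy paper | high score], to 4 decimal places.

Pr[easy paper | high score] ≈ 0.5600

For the numerator, keep only easy paper=true terms: 0.125424 + 0.045408 = 0.170832
Normalizer over all consistent configurations: 0.06*0.78*0.76 + 0.67*0.78*0.24 + 0.59*0.22*0.76 + 0.86*0.22*0.24 = 0.305048
P(easy paper | high score) = 0.170832/0.305048 ≈ 0.5600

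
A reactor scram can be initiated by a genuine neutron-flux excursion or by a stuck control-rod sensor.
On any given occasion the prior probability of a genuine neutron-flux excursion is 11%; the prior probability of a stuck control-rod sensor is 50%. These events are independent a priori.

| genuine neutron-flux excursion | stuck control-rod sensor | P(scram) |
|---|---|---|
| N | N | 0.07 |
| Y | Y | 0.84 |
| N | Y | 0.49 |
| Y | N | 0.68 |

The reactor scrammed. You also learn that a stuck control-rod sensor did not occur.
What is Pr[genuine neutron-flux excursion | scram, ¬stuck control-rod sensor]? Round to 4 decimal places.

Sum P(scram|·) weighted by the priors over both values of genuine neutron-flux excursion:
  P(scram | ¬stuck control-rod sensor) = 0.07×0.89 + 0.68×0.11
        = 0.062300 + 0.074800 = 0.137100
Keeping only the genuine neutron-flux excursion-present terms gives 0.074800, so
  P(genuine neutron-flux excursion | scram, ¬stuck control-rod sensor) = 0.074800 / 0.137100 ≈ 0.5456

Pr[genuine neutron-flux excursion | scram, ¬stuck control-rod sensor] ≈ 0.5456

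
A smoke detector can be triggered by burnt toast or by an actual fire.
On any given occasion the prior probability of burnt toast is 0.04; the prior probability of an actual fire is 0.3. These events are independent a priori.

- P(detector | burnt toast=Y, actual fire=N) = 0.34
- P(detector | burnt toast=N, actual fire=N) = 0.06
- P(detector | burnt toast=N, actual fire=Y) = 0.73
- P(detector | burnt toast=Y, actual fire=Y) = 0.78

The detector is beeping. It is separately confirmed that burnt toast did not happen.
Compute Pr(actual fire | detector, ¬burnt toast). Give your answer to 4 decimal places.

P(detector | ¬burnt toast) = 0.06*0.7 + 0.73*0.3 = 0.042000 + 0.219000 = 0.261000
The actual fire-present share is 0.73*0.3 = 0.219000.
Hence the posterior is 0.219000/0.261000 ≈ 0.8391.

Pr(actual fire | detector, ¬burnt toast) ≈ 0.8391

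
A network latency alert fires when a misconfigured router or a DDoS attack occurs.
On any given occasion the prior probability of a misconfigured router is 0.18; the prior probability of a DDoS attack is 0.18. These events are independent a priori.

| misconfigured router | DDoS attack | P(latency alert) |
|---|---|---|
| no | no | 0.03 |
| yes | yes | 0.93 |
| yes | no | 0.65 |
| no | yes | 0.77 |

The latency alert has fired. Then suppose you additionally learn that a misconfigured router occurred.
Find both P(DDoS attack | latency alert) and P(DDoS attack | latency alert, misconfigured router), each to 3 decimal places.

Enumerate the 4 (misconfigured router, DDoS attack) configurations and weight by the priors:
  P(latency alert) = 0.03·0.82·0.82 + 0.77·0.82·0.18 + 0.65·0.18·0.82 + 0.93·0.18·0.18
        = 0.020172 + 0.113652 + 0.095940 + 0.030132 = 0.259896
Keeping only the DDoS attack-present terms gives 0.143784, so
  P(DDoS attack | latency alert) = 0.143784 / 0.259896 ≈ 0.553

With the extra evidence:
By total probability over both values of DDoS attack:
  P(latency alert | misconfigured router) = 0.65×0.82 + 0.93×0.18
        = 0.533000 + 0.167400 = 0.700400
Keeping only the DDoS attack-present terms gives 0.167400, so
  P(DDoS attack | latency alert, misconfigured router) = 0.167400 / 0.700400 ≈ 0.239
This is intercausal reasoning (explaining away): once misconfigured router accounts for the latency alert, DDoS attack becomes less likely.

P(DDoS attack | latency alert) ≈ 0.553; P(DDoS attack | latency alert, misconfigured router) ≈ 0.239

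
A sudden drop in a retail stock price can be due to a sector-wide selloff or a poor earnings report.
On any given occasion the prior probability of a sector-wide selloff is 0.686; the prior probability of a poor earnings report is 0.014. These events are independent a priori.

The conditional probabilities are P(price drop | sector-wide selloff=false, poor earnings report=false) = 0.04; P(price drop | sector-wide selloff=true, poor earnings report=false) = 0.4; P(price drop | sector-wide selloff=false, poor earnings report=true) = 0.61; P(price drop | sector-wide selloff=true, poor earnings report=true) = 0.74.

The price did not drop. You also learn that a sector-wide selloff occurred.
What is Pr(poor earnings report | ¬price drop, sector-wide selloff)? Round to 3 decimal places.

Numerator (weight on configurations with poor earnings report): 0.26×0.014 = 0.003640
Denominator P(¬price drop | sector-wide selloff): 0.6×0.986 + 0.26×0.014 = 0.595240
P(poor earnings report | ¬price drop, sector-wide selloff) = 0.003640/0.595240 ≈ 0.006

Pr(poor earnings report | ¬price drop, sector-wide selloff) ≈ 0.006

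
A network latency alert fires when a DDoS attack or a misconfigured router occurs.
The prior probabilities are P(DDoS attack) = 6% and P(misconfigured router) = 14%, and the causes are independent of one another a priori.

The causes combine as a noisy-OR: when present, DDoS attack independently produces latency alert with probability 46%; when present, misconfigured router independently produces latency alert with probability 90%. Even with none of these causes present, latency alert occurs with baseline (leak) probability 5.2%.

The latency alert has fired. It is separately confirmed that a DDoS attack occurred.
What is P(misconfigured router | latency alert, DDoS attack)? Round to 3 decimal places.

Under noisy-OR, P(latency alert | causes) = 1 − (1−0.052)·∏(1−qᵢ) over the active causes.
P(latency alert | DDoS attack) = 0.48808·0.86 + 0.948808·0.14 = 0.419749 + 0.132833 = 0.552582
Of this, 0.132833 comes from 0.948808·0.14 (the misconfigured router=true cases).
So P(misconfigured router | latency alert, DDoS attack) = 0.132833/0.552582 ≈ 0.240.

P(misconfigured router | latency alert, DDoS attack) ≈ 0.240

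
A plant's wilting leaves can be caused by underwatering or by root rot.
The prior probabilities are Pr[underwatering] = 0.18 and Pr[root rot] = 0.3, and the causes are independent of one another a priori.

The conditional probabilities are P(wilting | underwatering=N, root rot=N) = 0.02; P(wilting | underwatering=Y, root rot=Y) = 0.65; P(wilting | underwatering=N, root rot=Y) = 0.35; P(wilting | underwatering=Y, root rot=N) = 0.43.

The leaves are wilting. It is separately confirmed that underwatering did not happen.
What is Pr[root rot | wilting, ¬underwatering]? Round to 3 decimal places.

P(wilting | ¬underwatering) = 0.02*0.7 + 0.35*0.3 = 0.014000 + 0.105000 = 0.119000
Restricting to configurations with root rot present: 0.35*0.3 = 0.105000.
So P(root rot | wilting, ¬underwatering) = 0.105000/0.119000 ≈ 0.882.

Pr[root rot | wilting, ¬underwatering] ≈ 0.882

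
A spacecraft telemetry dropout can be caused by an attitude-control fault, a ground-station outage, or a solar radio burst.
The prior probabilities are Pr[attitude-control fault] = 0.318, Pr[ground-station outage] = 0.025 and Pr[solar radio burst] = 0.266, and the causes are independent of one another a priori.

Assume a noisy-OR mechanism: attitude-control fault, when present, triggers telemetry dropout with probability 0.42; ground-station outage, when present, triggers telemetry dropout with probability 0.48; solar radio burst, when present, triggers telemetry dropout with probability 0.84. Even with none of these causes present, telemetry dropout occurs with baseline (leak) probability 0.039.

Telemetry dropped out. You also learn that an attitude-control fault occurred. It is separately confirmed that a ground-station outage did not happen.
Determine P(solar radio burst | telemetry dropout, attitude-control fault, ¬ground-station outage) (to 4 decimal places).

P(solar radio burst | telemetry dropout, attitude-control fault, ¬ground-station outage) ≈ 0.4272

Under noisy-OR, P(telemetry dropout | causes) = 1 − (1−0.039)·∏(1−qᵢ) over the active causes.
Weight on solar radio burst=true, given the evidence: 0.910819·0.266 = 0.242278
Normalizer over all consistent configurations: 0.44262·0.734 + 0.910819·0.266 = 0.567161
Posterior = 0.242278 / 0.567161 ≈ 0.4272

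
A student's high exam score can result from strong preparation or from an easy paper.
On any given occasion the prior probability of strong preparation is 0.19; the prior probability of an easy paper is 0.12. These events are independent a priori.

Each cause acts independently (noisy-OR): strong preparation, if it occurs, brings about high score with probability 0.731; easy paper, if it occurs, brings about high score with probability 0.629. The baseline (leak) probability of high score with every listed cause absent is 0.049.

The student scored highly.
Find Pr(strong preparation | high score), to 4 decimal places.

Pr(strong preparation | high score) ≈ 0.5972

Under noisy-OR, P(high score | causes) = 1 − (1−0.049)·∏(1−qᵢ) over the active causes.
P(high score) = 0.049×0.81×0.88 + 0.647179×0.81×0.12 + 0.744181×0.19×0.88 + 0.905091×0.19×0.12 = 0.034927 + 0.062906 + 0.124427 + 0.020636 = 0.242896
Of this, 0.145063 comes from 0.124427 + 0.020636 (the strong preparation=true cases).
P(strong preparation | high score) = 0.145063 / 0.242896 ≈ 0.5972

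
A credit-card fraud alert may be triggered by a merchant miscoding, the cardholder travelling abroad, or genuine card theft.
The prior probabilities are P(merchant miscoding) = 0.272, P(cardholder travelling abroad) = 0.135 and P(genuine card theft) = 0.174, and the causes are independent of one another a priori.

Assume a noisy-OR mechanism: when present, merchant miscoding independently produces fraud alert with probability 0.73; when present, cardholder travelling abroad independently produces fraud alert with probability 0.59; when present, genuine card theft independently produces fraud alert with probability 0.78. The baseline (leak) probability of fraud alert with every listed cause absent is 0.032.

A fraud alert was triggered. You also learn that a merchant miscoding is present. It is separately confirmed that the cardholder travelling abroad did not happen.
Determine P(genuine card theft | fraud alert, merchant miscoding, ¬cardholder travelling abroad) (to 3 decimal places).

P(genuine card theft | fraud alert, merchant miscoding, ¬cardholder travelling abroad) ≈ 0.212

Under noisy-OR, P(fraud alert | causes) = 1 − (1−0.032)·∏(1−qᵢ) over the active causes.
P(fraud alert | merchant miscoding, ¬cardholder travelling abroad) = 0.73864×0.826 + 0.942501×0.174 = 0.610117 + 0.163995 = 0.774112
Of this, 0.163995 comes from 0.942501×0.174 (the genuine card theft=true cases).
So P(genuine card theft | fraud alert, merchant miscoding, ¬cardholder travelling abroad) = 0.163995/0.774112 ≈ 0.212.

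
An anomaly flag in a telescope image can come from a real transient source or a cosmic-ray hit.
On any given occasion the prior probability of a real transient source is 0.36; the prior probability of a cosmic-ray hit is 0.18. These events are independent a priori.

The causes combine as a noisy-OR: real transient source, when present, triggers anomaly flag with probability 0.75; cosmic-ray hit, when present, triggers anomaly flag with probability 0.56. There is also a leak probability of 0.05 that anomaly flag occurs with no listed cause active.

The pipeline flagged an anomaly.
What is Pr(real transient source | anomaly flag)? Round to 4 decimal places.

Pr(real transient source | anomaly flag) ≈ 0.7522

Under noisy-OR, P(anomaly flag | causes) = 1 − (1−0.05)·∏(1−qᵢ) over the active causes.
Numerator (weight on configurations with real transient source): 0.225090 + 0.058028 = 0.283118
The normalizing constant is 0.05·0.64·0.82 + 0.582·0.64·0.18 + 0.7625·0.36·0.82 + 0.8955·0.36·0.18 = 0.376404
Posterior = 0.283118 / 0.376404 ≈ 0.7522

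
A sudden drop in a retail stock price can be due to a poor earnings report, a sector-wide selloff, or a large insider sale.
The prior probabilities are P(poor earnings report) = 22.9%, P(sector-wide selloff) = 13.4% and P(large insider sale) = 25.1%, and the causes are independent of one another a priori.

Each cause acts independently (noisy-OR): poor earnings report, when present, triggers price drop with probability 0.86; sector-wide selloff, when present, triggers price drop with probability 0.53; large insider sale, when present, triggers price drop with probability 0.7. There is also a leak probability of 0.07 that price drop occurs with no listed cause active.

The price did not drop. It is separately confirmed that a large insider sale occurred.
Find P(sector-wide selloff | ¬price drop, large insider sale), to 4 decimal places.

Under noisy-OR, P(price drop | causes) = 1 − (1−0.07)·∏(1−qᵢ) over the active causes.
By total probability over the 4 (poor earnings report, sector-wide selloff) configurations:
  P(¬price drop | large insider sale) = 0.279*0.771*0.866 + 0.13113*0.771*0.134 + 0.03906*0.229*0.866 + 0.018358*0.229*0.134
        = 0.186284 + 0.013548 + 0.007746 + 0.000563 = 0.208141
The terms with sector-wide selloff present sum to 0.014111, so
  P(sector-wide selloff | ¬price drop, large insider sale) = 0.014111 / 0.208141 ≈ 0.0678

P(sector-wide selloff | ¬price drop, large insider sale) ≈ 0.0678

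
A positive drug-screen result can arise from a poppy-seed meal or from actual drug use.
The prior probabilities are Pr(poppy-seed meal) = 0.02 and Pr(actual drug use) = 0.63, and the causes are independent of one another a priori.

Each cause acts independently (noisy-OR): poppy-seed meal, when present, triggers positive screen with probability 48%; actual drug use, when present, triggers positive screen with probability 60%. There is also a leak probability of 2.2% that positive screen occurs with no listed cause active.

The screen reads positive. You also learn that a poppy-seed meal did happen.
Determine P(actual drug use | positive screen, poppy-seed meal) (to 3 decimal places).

Under noisy-OR, P(positive screen | causes) = 1 − (1−0.022)·∏(1−qᵢ) over the active causes.
By total probability over both values of actual drug use:
  P(positive screen | poppy-seed meal) = 0.49144×0.37 + 0.796576×0.63
        = 0.181833 + 0.501843 = 0.683676
Keeping only the actual drug use-present terms gives 0.501843, so
  P(actual drug use | positive screen, poppy-seed meal) = 0.501843 / 0.683676 ≈ 0.734

P(actual drug use | positive screen, poppy-seed meal) ≈ 0.734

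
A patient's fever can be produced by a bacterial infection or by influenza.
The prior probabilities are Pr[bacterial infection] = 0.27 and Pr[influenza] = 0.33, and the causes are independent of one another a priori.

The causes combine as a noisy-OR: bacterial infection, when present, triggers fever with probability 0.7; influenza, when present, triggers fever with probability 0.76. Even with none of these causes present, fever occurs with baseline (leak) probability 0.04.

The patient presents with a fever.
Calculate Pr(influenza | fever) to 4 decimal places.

Under noisy-OR, P(fever | causes) = 1 − (1−0.04)·∏(1−qᵢ) over the active causes.
By total probability over the 4 (bacterial infection, influenza) configurations:
  P(fever) = 0.04·0.73·0.67 + 0.7696·0.73·0.33 + 0.712·0.27·0.67 + 0.93088·0.27·0.33
        = 0.019564 + 0.185397 + 0.128801 + 0.082941 = 0.416703
Configurations with influenza contribute 0.268338, so
  P(influenza | fever) = 0.268338 / 0.416703 ≈ 0.6440

Pr(influenza | fever) ≈ 0.6440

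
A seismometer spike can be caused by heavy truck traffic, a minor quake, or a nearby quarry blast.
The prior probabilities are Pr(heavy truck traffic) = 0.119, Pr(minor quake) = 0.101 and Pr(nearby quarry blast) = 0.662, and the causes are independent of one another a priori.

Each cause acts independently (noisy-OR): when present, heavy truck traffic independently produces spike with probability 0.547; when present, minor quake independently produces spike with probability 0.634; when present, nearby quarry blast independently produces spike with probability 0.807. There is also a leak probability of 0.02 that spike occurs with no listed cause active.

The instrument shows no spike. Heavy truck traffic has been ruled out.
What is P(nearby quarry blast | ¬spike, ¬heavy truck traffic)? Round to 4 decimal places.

P(nearby quarry blast | ¬spike, ¬heavy truck traffic) ≈ 0.2743

Under noisy-OR, P(spike | causes) = 1 − (1−0.02)·∏(1−qᵢ) over the active causes.
Sum P(¬spike|·) weighted by the priors over the 4 (minor quake, nearby quarry blast) configurations:
  P(¬spike | ¬heavy truck traffic) = 0.98×0.899×0.338 + 0.18914×0.899×0.662 + 0.35868×0.101×0.338 + 0.069225×0.101×0.662
        = 0.297785 + 0.112564 + 0.012245 + 0.004629 = 0.427223
Keeping only the nearby quarry blast-present terms gives 0.117193, so
  P(nearby quarry blast | ¬spike, ¬heavy truck traffic) = 0.117193 / 0.427223 ≈ 0.2743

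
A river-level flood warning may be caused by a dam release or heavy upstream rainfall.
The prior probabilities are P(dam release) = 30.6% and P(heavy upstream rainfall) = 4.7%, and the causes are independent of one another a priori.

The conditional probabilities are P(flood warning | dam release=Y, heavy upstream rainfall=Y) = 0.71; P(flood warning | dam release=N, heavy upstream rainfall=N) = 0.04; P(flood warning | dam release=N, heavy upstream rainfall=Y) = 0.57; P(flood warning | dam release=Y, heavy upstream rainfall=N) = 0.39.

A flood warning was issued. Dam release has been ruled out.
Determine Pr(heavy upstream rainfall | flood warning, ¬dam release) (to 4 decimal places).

Pr(heavy upstream rainfall | flood warning, ¬dam release) ≈ 0.4127

Weight on heavy upstream rainfall=true, given the evidence: 0.57·0.047 = 0.026790
The normalizing constant is 0.04·0.953 + 0.57·0.047 = 0.064910
Posterior = 0.026790 / 0.064910 ≈ 0.4127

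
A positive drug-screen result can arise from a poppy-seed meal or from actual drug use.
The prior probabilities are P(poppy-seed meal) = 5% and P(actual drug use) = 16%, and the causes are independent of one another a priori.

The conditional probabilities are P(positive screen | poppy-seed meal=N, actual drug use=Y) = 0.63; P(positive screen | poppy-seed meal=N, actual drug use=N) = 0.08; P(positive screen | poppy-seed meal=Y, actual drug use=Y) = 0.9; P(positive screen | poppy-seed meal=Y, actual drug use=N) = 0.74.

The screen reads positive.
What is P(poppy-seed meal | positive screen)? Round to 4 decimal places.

Numerator (weight on configurations with poppy-seed meal): 0.031080 + 0.007200 = 0.038280
Denominator P(positive screen): 0.08*0.95*0.84 + 0.63*0.95*0.16 + 0.74*0.05*0.84 + 0.9*0.05*0.16 = 0.197880
Posterior = 0.038280 / 0.197880 ≈ 0.1935

P(poppy-seed meal | positive screen) ≈ 0.1935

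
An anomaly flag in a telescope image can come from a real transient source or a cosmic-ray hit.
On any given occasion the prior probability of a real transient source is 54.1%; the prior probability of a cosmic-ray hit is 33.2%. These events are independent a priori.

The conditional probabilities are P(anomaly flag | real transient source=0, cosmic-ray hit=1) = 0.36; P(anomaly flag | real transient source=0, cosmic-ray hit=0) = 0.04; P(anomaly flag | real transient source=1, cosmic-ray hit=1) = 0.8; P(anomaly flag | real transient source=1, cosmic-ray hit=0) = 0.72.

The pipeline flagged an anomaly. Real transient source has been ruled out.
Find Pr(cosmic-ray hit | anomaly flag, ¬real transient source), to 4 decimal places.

Pr(cosmic-ray hit | anomaly flag, ¬real transient source) ≈ 0.8173

P(anomaly flag | ¬real transient source) = 0.04·0.668 + 0.36·0.332 = 0.026720 + 0.119520 = 0.146240
Restricting to configurations with cosmic-ray hit present: 0.36·0.332 = 0.119520.
Hence the posterior is 0.119520/0.146240 ≈ 0.8173.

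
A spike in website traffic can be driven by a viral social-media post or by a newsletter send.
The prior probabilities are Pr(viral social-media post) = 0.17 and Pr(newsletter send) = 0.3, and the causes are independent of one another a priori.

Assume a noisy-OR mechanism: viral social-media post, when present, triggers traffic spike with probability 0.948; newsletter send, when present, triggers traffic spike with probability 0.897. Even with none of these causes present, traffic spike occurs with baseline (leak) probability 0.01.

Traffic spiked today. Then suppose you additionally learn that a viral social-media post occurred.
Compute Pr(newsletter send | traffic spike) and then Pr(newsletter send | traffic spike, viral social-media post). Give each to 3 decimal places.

Under noisy-OR, P(traffic spike | causes) = 1 − (1−0.01)·∏(1−qᵢ) over the active causes.
P(traffic spike) = 0.01*0.83*0.7 + 0.89803*0.83*0.3 + 0.94852*0.17*0.7 + 0.994698*0.17*0.3 = 0.005810 + 0.223609 + 0.112874 + 0.050730 = 0.393023
Of this, 0.274339 comes from 0.223609 + 0.050730 (the newsletter send=true cases).
Hence the posterior is 0.274339/0.393023 ≈ 0.698.

Now condition on the additional information:
By total probability over both values of newsletter send:
  P(traffic spike | viral social-media post) = 0.94852*0.7 + 0.994698*0.3
        = 0.663964 + 0.298409 = 0.962373
The terms with newsletter send present sum to 0.298409, so
  P(newsletter send | traffic spike, viral social-media post) = 0.298409 / 0.962373 ≈ 0.310
Conditioning on viral social-media post lowers the posterior on newsletter send: the classic explaining-away effect in a common-effect structure.

Pr(newsletter send | traffic spike) ≈ 0.698; Pr(newsletter send | traffic spike, viral social-media post) ≈ 0.310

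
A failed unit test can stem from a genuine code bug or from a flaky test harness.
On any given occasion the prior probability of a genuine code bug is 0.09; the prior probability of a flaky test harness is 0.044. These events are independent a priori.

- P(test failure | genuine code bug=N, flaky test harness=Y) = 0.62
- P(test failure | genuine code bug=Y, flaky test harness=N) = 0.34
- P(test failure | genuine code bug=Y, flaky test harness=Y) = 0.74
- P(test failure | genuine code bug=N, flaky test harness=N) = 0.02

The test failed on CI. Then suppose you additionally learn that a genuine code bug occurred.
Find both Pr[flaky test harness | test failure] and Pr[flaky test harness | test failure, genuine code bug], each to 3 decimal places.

Pr[flaky test harness | test failure] ≈ 0.373; Pr[flaky test harness | test failure, genuine code bug] ≈ 0.091

P(test failure) = 0.02*0.91*0.956 + 0.62*0.91*0.044 + 0.34*0.09*0.956 + 0.74*0.09*0.044 = 0.017399 + 0.024825 + 0.029254 + 0.002930 = 0.074408
Of this, 0.027755 comes from 0.024825 + 0.002930 (the flaky test harness=true cases).
P(flaky test harness | test failure) = 0.027755 / 0.074408 ≈ 0.373

With the extra evidence:
Sum P(test failure|·) weighted by the priors over both values of flaky test harness:
  P(test failure | genuine code bug) = 0.34·0.956 + 0.74·0.044
        = 0.325040 + 0.032560 = 0.357600
Configurations with flaky test harness contribute 0.032560, so
  P(flaky test harness | test failure, genuine code bug) = 0.032560 / 0.357600 ≈ 0.091
— genuine code bug explains away the evidence for flaky test harness.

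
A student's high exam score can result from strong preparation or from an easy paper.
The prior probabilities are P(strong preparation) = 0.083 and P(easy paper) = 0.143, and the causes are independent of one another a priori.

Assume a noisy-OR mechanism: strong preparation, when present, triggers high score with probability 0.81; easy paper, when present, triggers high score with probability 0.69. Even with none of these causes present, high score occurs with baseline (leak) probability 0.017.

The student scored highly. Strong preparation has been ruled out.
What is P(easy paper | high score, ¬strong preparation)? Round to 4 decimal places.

Under noisy-OR, P(high score | causes) = 1 − (1−0.017)·∏(1−qᵢ) over the active causes.
For the numerator, keep only easy paper=true terms: 0.69527·0.143 = 0.099424
The normalizing constant is 0.017·0.857 + 0.69527·0.143 = 0.113993
P(easy paper | high score, ¬strong preparation) = 0.099424/0.113993 ≈ 0.8722

P(easy paper | high score, ¬strong preparation) ≈ 0.8722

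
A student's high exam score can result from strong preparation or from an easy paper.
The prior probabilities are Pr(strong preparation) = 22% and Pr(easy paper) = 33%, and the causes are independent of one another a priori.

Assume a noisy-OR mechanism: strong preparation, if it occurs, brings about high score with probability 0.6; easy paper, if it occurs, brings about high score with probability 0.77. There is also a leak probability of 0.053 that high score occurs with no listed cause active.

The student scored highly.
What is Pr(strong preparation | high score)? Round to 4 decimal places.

Under noisy-OR, P(high score | causes) = 1 − (1−0.053)·∏(1−qᵢ) over the active causes.
For the numerator, keep only strong preparation=true terms: 0.091565 + 0.066275 = 0.157840
Denominator P(high score): 0.053×0.78×0.67 + 0.78219×0.78×0.33 + 0.6212×0.22×0.67 + 0.912876×0.22×0.33 = 0.386874
Posterior = 0.157840 / 0.386874 ≈ 0.4080

Pr(strong preparation | high score) ≈ 0.4080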